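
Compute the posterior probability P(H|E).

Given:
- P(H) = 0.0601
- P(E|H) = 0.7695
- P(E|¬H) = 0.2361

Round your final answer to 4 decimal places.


Bayes' theorem: P(H|E) = P(E|H) × P(H) / P(E)

Step 1: Calculate P(E) using law of total probability
P(E) = P(E|H)P(H) + P(E|¬H)P(¬H)
     = 0.7695 × 0.0601 + 0.2361 × 0.9399
     = 0.04624695 + 0.22191039
     = 0.26815734

Step 2: Apply Bayes' theorem
P(H|E) = P(E|H) × P(H) / P(E)
       = 0.04624695 / 0.26815734
       = 0.1725


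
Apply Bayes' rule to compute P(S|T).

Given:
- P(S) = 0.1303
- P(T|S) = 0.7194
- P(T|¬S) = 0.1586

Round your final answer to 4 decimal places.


Bayes' theorem: P(S|T) = P(T|S) × P(S) / P(T)

Step 1: Calculate P(T) using law of total probability
P(T) = P(T|S)P(S) + P(T|¬S)P(¬S)
     = 0.7194 × 0.1303 + 0.1586 × 0.8697
     = 0.09373782 + 0.13793442
     = 0.23167224

Step 2: Apply Bayes' theorem
P(S|T) = P(T|S) × P(S) / P(T)
       = 0.09373782 / 0.23167224
       = 0.4046


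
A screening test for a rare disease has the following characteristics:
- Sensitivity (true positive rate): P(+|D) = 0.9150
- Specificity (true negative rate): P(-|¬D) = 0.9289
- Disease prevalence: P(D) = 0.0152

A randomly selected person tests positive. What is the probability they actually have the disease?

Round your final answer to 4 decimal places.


Let D = has disease, + = positive test

Given:
- P(D) = 0.0152 (prevalence)
- P(+|D) = 0.9150 (sensitivity)
- P(-|¬D) = 0.9289 (specificity)
- P(+|¬D) = 0.0711 (false positive rate = 1 - specificity)

Step 1: Find P(+)
P(+) = P(+|D)P(D) + P(+|¬D)P(¬D)
     = 0.9150 × 0.0152 + 0.0711 × 0.9848
     = 0.01390800 + 0.07001928
     = 0.08392728

Step 2: Apply Bayes' theorem for P(D|+)
P(D|+) = P(+|D)P(D) / P(+)
       = 0.01390800 / 0.08392728
       = 0.1657


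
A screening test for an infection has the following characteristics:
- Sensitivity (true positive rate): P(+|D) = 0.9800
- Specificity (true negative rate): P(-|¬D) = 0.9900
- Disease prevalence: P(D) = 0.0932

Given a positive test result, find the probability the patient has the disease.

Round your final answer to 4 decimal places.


Let D = has disease, + = positive test

Given:
- P(D) = 0.0932 (prevalence)
- P(+|D) = 0.9800 (sensitivity)
- P(-|¬D) = 0.9900 (specificity)
- P(+|¬D) = 0.0100 (false positive rate = 1 - specificity)

Step 1: Find P(+)
P(+) = P(+|D)P(D) + P(+|¬D)P(¬D)
     = 0.9800 × 0.0932 + 0.0100 × 0.9068
     = 0.09133600 + 0.00906800
     = 0.10040400

Step 2: Apply Bayes' theorem for P(D|+)
P(D|+) = P(+|D)P(D) / P(+)
       = 0.09133600 / 0.10040400
       = 0.9097


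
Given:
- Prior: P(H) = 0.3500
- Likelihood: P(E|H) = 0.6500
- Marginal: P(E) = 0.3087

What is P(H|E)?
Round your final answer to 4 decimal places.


Using Bayes' theorem:

P(H|E) = P(E|H) × P(H) / P(E)
       = 0.6500 × 0.3500 / 0.3087
       = 0.22750000 / 0.3087
       = 0.7370

The evidence strengthens our belief in H.
Prior: 0.3500 → Posterior: 0.7370


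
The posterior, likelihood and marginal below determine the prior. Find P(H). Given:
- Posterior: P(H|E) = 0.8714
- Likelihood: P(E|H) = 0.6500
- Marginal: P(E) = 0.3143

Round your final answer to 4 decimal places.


From Bayes' theorem: P(H|E) = P(E|H) × P(H) / P(E)

Rearranging for P(H):
P(H) = P(H|E) × P(E) / P(E|H)
     = 0.8714 × 0.3143 / 0.6500
     = 0.27388102 / 0.6500
     = 0.4214


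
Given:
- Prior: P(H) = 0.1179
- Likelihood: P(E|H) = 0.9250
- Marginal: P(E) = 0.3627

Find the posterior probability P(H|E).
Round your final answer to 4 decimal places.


Using Bayes' theorem:

P(H|E) = P(E|H) × P(H) / P(E)
       = 0.9250 × 0.1179 / 0.3627
       = 0.10905750 / 0.3627
       = 0.3007

The evidence strengthens our belief in H.
Prior: 0.1179 → Posterior: 0.3007


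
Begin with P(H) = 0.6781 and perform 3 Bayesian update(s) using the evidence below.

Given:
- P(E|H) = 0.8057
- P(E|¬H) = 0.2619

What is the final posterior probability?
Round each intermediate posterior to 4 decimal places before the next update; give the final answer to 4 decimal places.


Sequential Bayesian updating:

Initial prior: P(H) = 0.6781

Update 1:
  P(E) = 0.8057 × 0.6781 + 0.2619 × 0.3219 = 0.54634517 + 0.08430561 = 0.63065078
  P(H|E) = 0.54634517 / 0.63065078 = 0.8663

Update 2:
  P(E) = 0.8057 × 0.8663 + 0.2619 × 0.1337 = 0.69797791 + 0.03501603 = 0.73299394
  P(H|E) = 0.69797791 / 0.73299394 = 0.9522

Update 3:
  P(E) = 0.8057 × 0.9522 + 0.2619 × 0.0478 = 0.76718754 + 0.01251882 = 0.77970636
  P(H|E) = 0.76718754 / 0.77970636 = 0.9839

Final posterior: 0.9839


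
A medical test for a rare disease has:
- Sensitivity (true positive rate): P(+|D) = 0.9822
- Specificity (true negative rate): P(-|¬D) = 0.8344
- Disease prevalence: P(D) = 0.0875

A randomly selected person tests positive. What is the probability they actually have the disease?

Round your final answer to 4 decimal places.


Let D = has disease, + = positive test

Given:
- P(D) = 0.0875 (prevalence)
- P(+|D) = 0.9822 (sensitivity)
- P(-|¬D) = 0.8344 (specificity)
- P(+|¬D) = 0.1656 (false positive rate = 1 - specificity)

Step 1: Find P(+)
P(+) = P(+|D)P(D) + P(+|¬D)P(¬D)
     = 0.9822 × 0.0875 + 0.1656 × 0.9125
     = 0.08594250 + 0.15111000
     = 0.23705250

Step 2: Apply Bayes' theorem for P(D|+)
P(D|+) = P(+|D)P(D) / P(+)
       = 0.08594250 / 0.23705250
       = 0.3625


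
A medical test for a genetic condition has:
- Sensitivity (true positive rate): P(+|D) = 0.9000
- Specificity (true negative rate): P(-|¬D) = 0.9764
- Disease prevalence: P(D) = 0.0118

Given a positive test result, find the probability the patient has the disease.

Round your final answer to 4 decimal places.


Let D = has disease, + = positive test

Given:
- P(D) = 0.0118 (prevalence)
- P(+|D) = 0.9000 (sensitivity)
- P(-|¬D) = 0.9764 (specificity)
- P(+|¬D) = 0.0236 (false positive rate = 1 - specificity)

Step 1: Find P(+)
P(+) = P(+|D)P(D) + P(+|¬D)P(¬D)
     = 0.9000 × 0.0118 + 0.0236 × 0.9882
     = 0.01062000 + 0.02332152
     = 0.03394152

Step 2: Apply Bayes' theorem for P(D|+)
P(D|+) = P(+|D)P(D) / P(+)
       = 0.01062000 / 0.03394152
       = 0.3129


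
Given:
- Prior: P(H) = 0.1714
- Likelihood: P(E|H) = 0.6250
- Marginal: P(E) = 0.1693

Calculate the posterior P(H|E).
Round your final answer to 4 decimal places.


Using Bayes' theorem:

P(H|E) = P(E|H) × P(H) / P(E)
       = 0.6250 × 0.1714 / 0.1693
       = 0.10712500 / 0.1693
       = 0.6328

The evidence strengthens our belief in H.
Prior: 0.1714 → Posterior: 0.6328


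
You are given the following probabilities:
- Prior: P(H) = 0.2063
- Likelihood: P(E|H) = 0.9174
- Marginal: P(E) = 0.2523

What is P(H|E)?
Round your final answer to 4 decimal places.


Using Bayes' theorem:

P(H|E) = P(E|H) × P(H) / P(E)
       = 0.9174 × 0.2063 / 0.2523
       = 0.18925962 / 0.2523
       = 0.7501

The evidence strengthens our belief in H.
Prior: 0.2063 → Posterior: 0.7501


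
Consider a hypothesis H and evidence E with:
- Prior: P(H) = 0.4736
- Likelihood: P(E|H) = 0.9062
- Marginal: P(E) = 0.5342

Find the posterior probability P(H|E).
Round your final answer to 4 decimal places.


Using Bayes' theorem:

P(H|E) = P(E|H) × P(H) / P(E)
       = 0.9062 × 0.4736 / 0.5342
       = 0.42917632 / 0.5342
       = 0.8034

The evidence strengthens our belief in H.
Prior: 0.4736 → Posterior: 0.8034


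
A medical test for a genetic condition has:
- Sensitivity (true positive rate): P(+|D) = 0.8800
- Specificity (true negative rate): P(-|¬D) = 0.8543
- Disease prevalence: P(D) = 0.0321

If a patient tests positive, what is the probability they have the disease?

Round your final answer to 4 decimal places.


Let D = has disease, + = positive test

Given:
- P(D) = 0.0321 (prevalence)
- P(+|D) = 0.8800 (sensitivity)
- P(-|¬D) = 0.8543 (specificity)
- P(+|¬D) = 0.1457 (false positive rate = 1 - specificity)

Step 1: Find P(+)
P(+) = P(+|D)P(D) + P(+|¬D)P(¬D)
     = 0.8800 × 0.0321 + 0.1457 × 0.9679
     = 0.02824800 + 0.14102303
     = 0.16927103

Step 2: Apply Bayes' theorem for P(D|+)
P(D|+) = P(+|D)P(D) / P(+)
       = 0.02824800 / 0.16927103
       = 0.1669


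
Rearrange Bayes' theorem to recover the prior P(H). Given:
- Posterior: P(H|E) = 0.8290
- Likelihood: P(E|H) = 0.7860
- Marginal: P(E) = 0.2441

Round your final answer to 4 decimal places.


From Bayes' theorem: P(H|E) = P(E|H) × P(H) / P(E)

Rearranging for P(H):
P(H) = P(H|E) × P(E) / P(E|H)
     = 0.8290 × 0.2441 / 0.7860
     = 0.20235890 / 0.7860
     = 0.2575


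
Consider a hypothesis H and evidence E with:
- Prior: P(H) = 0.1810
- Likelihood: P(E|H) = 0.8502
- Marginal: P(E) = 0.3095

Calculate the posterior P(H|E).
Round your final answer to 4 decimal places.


Using Bayes' theorem:

P(H|E) = P(E|H) × P(H) / P(E)
       = 0.8502 × 0.1810 / 0.3095
       = 0.15388620 / 0.3095
       = 0.4972

The evidence strengthens our belief in H.
Prior: 0.1810 → Posterior: 0.4972


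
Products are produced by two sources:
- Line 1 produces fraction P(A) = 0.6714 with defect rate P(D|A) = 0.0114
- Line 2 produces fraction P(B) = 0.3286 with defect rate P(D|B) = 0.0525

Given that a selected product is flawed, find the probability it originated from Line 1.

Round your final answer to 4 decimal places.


Let A = from Line 1, D = flawed

Given:
- P(A) = 0.6714, P(B) = 0.3286
- P(D|A) = 0.0114, P(D|B) = 0.0525

Step 1: Find P(D)
P(D) = P(D|A)P(A) + P(D|B)P(B)
     = 0.0114 × 0.6714 + 0.0525 × 0.3286
     = 0.00765396 + 0.01725150
     = 0.02490546

Step 2: Apply Bayes' theorem
P(A|D) = P(D|A)P(A) / P(D)
       = 0.00765396 / 0.02490546
       = 0.3073


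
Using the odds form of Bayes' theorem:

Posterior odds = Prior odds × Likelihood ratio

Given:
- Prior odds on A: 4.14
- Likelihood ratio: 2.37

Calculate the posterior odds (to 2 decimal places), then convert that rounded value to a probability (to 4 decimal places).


Step 1: Calculate posterior odds
Posterior odds = Prior odds × LR
               = 4.14 × 2.37
               = 9.81

Step 2: Convert to probability
P(A|E) = Posterior odds / (1 + Posterior odds)
       = 9.81 / (1 + 9.81)
       = 9.81 / 10.81
       = 0.9075

The evidence increased P(A) from 0.8054 to 0.9075.


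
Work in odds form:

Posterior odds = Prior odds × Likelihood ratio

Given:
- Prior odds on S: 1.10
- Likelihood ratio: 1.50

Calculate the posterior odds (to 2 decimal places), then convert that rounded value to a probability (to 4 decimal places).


Step 1: Calculate posterior odds
Posterior odds = Prior odds × LR
               = 1.10 × 1.50
               = 1.65

Step 2: Convert to probability
P(S|E) = Posterior odds / (1 + Posterior odds)
       = 1.65 / (1 + 1.65)
       = 1.65 / 2.65
       = 0.6226

The evidence increased P(S) from 0.5238 to 0.6226.


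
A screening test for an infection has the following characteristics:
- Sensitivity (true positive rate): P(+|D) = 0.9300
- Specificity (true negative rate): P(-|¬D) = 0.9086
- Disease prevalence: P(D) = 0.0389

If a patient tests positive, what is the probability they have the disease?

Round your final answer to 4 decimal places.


Let D = has disease, + = positive test

Given:
- P(D) = 0.0389 (prevalence)
- P(+|D) = 0.9300 (sensitivity)
- P(-|¬D) = 0.9086 (specificity)
- P(+|¬D) = 0.0914 (false positive rate = 1 - specificity)

Step 1: Find P(+)
P(+) = P(+|D)P(D) + P(+|¬D)P(¬D)
     = 0.9300 × 0.0389 + 0.0914 × 0.9611
     = 0.03617700 + 0.08784454
     = 0.12402154

Step 2: Apply Bayes' theorem for P(D|+)
P(D|+) = P(+|D)P(D) / P(+)
       = 0.03617700 / 0.12402154
       = 0.2917


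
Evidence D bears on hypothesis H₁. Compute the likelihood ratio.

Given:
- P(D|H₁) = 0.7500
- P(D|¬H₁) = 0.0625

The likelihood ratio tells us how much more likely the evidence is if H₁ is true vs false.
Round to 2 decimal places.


Likelihood Ratio (LR) = P(D|H₁) / P(D|¬H₁)

LR = 0.7500 / 0.0625
   = 12.00

The evidence is 12.00 times more likely if H₁ is true than if H₁ is false.
Since LR > 1, the evidence supports H₁ over ¬H₁.


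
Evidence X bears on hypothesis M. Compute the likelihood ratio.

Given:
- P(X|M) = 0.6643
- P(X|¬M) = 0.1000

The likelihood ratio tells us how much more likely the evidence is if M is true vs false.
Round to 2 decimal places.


Likelihood Ratio (LR) = P(X|M) / P(X|¬M)

LR = 0.6643 / 0.1000
   = 6.64

The evidence is 6.64 times more likely if M is true than if M is false.
Since LR > 1, the evidence supports M over ¬M.


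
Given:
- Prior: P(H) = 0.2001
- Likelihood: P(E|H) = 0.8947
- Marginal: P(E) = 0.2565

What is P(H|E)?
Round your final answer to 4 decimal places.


Using Bayes' theorem:

P(H|E) = P(E|H) × P(H) / P(E)
       = 0.8947 × 0.2001 / 0.2565
       = 0.17902947 / 0.2565
       = 0.6980

The evidence strengthens our belief in H.
Prior: 0.2001 → Posterior: 0.6980


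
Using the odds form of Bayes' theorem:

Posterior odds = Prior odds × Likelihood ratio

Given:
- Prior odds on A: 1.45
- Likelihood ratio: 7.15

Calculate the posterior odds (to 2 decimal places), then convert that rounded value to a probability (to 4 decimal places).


Step 1: Calculate posterior odds
Posterior odds = Prior odds × LR
               = 1.45 × 7.15
               = 10.37

Step 2: Convert to probability
P(A|E) = Posterior odds / (1 + Posterior odds)
       = 10.37 / (1 + 10.37)
       = 10.37 / 11.37
       = 0.9120

The evidence increased P(A) from 0.5918 to 0.9120.


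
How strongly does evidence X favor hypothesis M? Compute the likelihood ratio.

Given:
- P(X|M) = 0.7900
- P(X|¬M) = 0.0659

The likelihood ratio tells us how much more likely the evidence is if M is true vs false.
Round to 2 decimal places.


Likelihood Ratio (LR) = P(X|M) / P(X|¬M)

LR = 0.7900 / 0.0659
   = 11.99

The evidence is 11.99 times more likely if M is true than if M is false.
LR > 1, so observing X raises the odds in favor of M.


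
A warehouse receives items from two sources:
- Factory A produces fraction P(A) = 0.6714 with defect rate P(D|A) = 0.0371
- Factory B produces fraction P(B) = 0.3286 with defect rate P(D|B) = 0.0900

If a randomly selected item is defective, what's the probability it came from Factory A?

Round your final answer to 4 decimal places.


Let A = from Factory A, D = defective

Given:
- P(A) = 0.6714, P(B) = 0.3286
- P(D|A) = 0.0371, P(D|B) = 0.0900

Step 1: Find P(D)
P(D) = P(D|A)P(A) + P(D|B)P(B)
     = 0.0371 × 0.6714 + 0.0900 × 0.3286
     = 0.02490894 + 0.02957400
     = 0.05448294

Step 2: Apply Bayes' theorem
P(A|D) = P(D|A)P(A) / P(D)
       = 0.02490894 / 0.05448294
       = 0.4572


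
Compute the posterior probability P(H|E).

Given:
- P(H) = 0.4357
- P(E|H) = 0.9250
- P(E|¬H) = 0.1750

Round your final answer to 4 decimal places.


Bayes' theorem: P(H|E) = P(E|H) × P(H) / P(E)

Step 1: Calculate P(E) using law of total probability
P(E) = P(E|H)P(H) + P(E|¬H)P(¬H)
     = 0.9250 × 0.4357 + 0.1750 × 0.5643
     = 0.40302250 + 0.09875250
     = 0.50177500

Step 2: Apply Bayes' theorem
P(H|E) = P(E|H) × P(H) / P(E)
       = 0.40302250 / 0.50177500
       = 0.8032


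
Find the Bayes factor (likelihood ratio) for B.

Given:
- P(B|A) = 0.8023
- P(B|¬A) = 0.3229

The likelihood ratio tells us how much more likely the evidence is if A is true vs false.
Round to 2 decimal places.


Likelihood Ratio (LR) = P(B|A) / P(B|¬A)

LR = 0.8023 / 0.3229
   = 2.48

The evidence is 2.48 times more likely if A is true than if A is false.
LR > 1, so observing B raises the odds in favor of A.


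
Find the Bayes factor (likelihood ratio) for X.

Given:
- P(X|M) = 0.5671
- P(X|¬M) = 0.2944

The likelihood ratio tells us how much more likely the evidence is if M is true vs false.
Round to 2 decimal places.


Likelihood Ratio (LR) = P(X|M) / P(X|¬M)

LR = 0.5671 / 0.2944
   = 1.93

The evidence is 1.93 times more likely if M is true than if M is false.
Because LR exceeds 1, X is evidence for M.


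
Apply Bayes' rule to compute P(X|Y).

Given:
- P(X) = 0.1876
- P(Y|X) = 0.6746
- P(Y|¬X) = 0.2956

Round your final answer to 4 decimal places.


Bayes' theorem: P(X|Y) = P(Y|X) × P(X) / P(Y)

Step 1: Calculate P(Y) using law of total probability
P(Y) = P(Y|X)P(X) + P(Y|¬X)P(¬X)
     = 0.6746 × 0.1876 + 0.2956 × 0.8124
     = 0.12655496 + 0.24014544
     = 0.36670040

Step 2: Apply Bayes' theorem
P(X|Y) = P(Y|X) × P(X) / P(Y)
       = 0.12655496 / 0.36670040
       = 0.3451


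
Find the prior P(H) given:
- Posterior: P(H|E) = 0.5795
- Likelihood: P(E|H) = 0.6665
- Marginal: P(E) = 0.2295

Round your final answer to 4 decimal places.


From Bayes' theorem: P(H|E) = P(E|H) × P(H) / P(E)

Rearranging for P(H):
P(H) = P(H|E) × P(E) / P(E|H)
     = 0.5795 × 0.2295 / 0.6665
     = 0.13299525 / 0.6665
     = 0.1995


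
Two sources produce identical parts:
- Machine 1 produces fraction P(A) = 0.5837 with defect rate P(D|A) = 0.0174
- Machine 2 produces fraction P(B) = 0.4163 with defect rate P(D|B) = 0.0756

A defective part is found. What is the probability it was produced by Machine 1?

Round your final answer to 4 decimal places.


Let A = from Machine 1, D = defective

Given:
- P(A) = 0.5837, P(B) = 0.4163
- P(D|A) = 0.0174, P(D|B) = 0.0756

Step 1: Find P(D)
P(D) = P(D|A)P(A) + P(D|B)P(B)
     = 0.0174 × 0.5837 + 0.0756 × 0.4163
     = 0.01015638 + 0.03147228
     = 0.04162866

Step 2: Apply Bayes' theorem
P(A|D) = P(D|A)P(A) / P(D)
       = 0.01015638 / 0.04162866
       = 0.2440


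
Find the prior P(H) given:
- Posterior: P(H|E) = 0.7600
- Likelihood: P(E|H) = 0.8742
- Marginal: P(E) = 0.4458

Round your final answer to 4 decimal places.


From Bayes' theorem: P(H|E) = P(E|H) × P(H) / P(E)

Rearranging for P(H):
P(H) = P(H|E) × P(E) / P(E|H)
     = 0.7600 × 0.4458 / 0.8742
     = 0.33880800 / 0.8742
     = 0.3876


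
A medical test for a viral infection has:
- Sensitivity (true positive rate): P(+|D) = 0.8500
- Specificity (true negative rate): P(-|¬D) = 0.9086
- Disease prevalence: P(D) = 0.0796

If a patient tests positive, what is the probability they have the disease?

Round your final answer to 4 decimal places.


Let D = has disease, + = positive test

Given:
- P(D) = 0.0796 (prevalence)
- P(+|D) = 0.8500 (sensitivity)
- P(-|¬D) = 0.9086 (specificity)
- P(+|¬D) = 0.0914 (false positive rate = 1 - specificity)

Step 1: Find P(+)
P(+) = P(+|D)P(D) + P(+|¬D)P(¬D)
     = 0.8500 × 0.0796 + 0.0914 × 0.9204
     = 0.06766000 + 0.08412456
     = 0.15178456

Step 2: Apply Bayes' theorem for P(D|+)
P(D|+) = P(+|D)P(D) / P(+)
       = 0.06766000 / 0.15178456
       = 0.4458


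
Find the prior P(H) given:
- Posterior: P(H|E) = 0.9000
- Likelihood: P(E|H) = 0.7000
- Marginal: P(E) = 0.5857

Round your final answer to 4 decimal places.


From Bayes' theorem: P(H|E) = P(E|H) × P(H) / P(E)

Rearranging for P(H):
P(H) = P(H|E) × P(E) / P(E|H)
     = 0.9000 × 0.5857 / 0.7000
     = 0.52713000 / 0.7000
     = 0.7530


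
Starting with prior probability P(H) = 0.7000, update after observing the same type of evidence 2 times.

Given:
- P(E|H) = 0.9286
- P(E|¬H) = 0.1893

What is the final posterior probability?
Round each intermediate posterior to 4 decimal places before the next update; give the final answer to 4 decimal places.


Sequential Bayesian updating:

Initial prior: P(H) = 0.7000

Update 1:
  P(E) = 0.9286 × 0.7000 + 0.1893 × 0.3000 = 0.65002000 + 0.05679000 = 0.70681000
  P(H|E) = 0.65002000 / 0.70681000 = 0.9197

Update 2:
  P(E) = 0.9286 × 0.9197 + 0.1893 × 0.0803 = 0.85403342 + 0.01520079 = 0.86923421
  P(H|E) = 0.85403342 / 0.86923421 = 0.9825

Final posterior: 0.9825


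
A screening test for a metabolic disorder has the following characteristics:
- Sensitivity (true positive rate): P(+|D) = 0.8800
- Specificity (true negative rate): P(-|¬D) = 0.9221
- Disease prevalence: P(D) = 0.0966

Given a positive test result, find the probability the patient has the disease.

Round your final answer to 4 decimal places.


Let D = has disease, + = positive test

Given:
- P(D) = 0.0966 (prevalence)
- P(+|D) = 0.8800 (sensitivity)
- P(-|¬D) = 0.9221 (specificity)
- P(+|¬D) = 0.0779 (false positive rate = 1 - specificity)

Step 1: Find P(+)
P(+) = P(+|D)P(D) + P(+|¬D)P(¬D)
     = 0.8800 × 0.0966 + 0.0779 × 0.9034
     = 0.08500800 + 0.07037486
     = 0.15538286

Step 2: Apply Bayes' theorem for P(D|+)
P(D|+) = P(+|D)P(D) / P(+)
       = 0.08500800 / 0.15538286
       = 0.5471


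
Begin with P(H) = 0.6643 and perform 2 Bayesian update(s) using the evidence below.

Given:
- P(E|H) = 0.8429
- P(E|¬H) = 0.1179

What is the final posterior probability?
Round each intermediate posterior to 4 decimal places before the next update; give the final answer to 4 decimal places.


Sequential Bayesian updating:

Initial prior: P(H) = 0.6643

Update 1:
  P(E) = 0.8429 × 0.6643 + 0.1179 × 0.3357 = 0.55993847 + 0.03957903 = 0.59951750
  P(H|E) = 0.55993847 / 0.59951750 = 0.9340

Update 2:
  P(E) = 0.8429 × 0.9340 + 0.1179 × 0.0660 = 0.78726860 + 0.00778140 = 0.79505000
  P(H|E) = 0.78726860 / 0.79505000 = 0.9902

Final posterior: 0.9902


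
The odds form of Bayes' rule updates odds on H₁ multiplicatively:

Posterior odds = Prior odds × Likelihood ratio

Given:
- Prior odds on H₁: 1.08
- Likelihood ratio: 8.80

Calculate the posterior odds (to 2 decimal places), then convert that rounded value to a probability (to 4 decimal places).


Step 1: Calculate posterior odds
Posterior odds = Prior odds × LR
               = 1.08 × 8.80
               = 9.50

Step 2: Convert to probability
P(H₁|E) = Posterior odds / (1 + Posterior odds)
       = 9.50 / (1 + 9.50)
       = 9.50 / 10.50
       = 0.9048

The evidence increased P(H₁) from 0.5192 to 0.9048.


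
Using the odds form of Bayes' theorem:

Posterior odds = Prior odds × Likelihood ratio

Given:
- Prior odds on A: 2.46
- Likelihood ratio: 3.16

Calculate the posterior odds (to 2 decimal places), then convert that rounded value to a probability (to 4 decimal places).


Step 1: Calculate posterior odds
Posterior odds = Prior odds × LR
               = 2.46 × 3.16
               = 7.77

Step 2: Convert to probability
P(A|E) = Posterior odds / (1 + Posterior odds)
       = 7.77 / (1 + 7.77)
       = 7.77 / 8.77
       = 0.8860

The evidence increased P(A) from 0.7110 to 0.8860.


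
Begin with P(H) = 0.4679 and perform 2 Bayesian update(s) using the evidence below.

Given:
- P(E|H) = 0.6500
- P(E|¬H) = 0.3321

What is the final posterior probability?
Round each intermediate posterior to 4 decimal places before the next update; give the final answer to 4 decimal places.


Sequential Bayesian updating:

Initial prior: P(H) = 0.4679

Update 1:
  P(E) = 0.6500 × 0.4679 + 0.3321 × 0.5321 = 0.30413500 + 0.17671041 = 0.48084541
  P(H|E) = 0.30413500 / 0.48084541 = 0.6325

Update 2:
  P(E) = 0.6500 × 0.6325 + 0.3321 × 0.3675 = 0.41112500 + 0.12204675 = 0.53317175
  P(H|E) = 0.41112500 / 0.53317175 = 0.7711

Final posterior: 0.7711


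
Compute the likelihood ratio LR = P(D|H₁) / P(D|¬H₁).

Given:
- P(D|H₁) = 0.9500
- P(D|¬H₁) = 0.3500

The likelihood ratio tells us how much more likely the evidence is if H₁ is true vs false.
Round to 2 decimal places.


Likelihood Ratio (LR) = P(D|H₁) / P(D|¬H₁)

LR = 0.9500 / 0.3500
   = 2.71

The evidence is 2.71 times more likely if H₁ is true than if H₁ is false.
LR > 1, so observing D raises the odds in favor of H₁.


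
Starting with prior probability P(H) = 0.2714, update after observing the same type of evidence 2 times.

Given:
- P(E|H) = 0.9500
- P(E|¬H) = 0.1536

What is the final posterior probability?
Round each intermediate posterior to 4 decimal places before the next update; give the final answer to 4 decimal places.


Sequential Bayesian updating:

Initial prior: P(H) = 0.2714

Update 1:
  P(E) = 0.9500 × 0.2714 + 0.1536 × 0.7286 = 0.25783000 + 0.11191296 = 0.36974296
  P(H|E) = 0.25783000 / 0.36974296 = 0.6973

Update 2:
  P(E) = 0.9500 × 0.6973 + 0.1536 × 0.3027 = 0.66243500 + 0.04649472 = 0.70892972
  P(H|E) = 0.66243500 / 0.70892972 = 0.9344

Final posterior: 0.9344


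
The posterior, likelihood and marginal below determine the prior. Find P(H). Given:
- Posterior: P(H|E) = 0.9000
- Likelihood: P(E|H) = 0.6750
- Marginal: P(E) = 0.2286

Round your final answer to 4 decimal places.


From Bayes' theorem: P(H|E) = P(E|H) × P(H) / P(E)

Rearranging for P(H):
P(H) = P(H|E) × P(E) / P(E|H)
     = 0.9000 × 0.2286 / 0.6750
     = 0.20574000 / 0.6750
     = 0.3048


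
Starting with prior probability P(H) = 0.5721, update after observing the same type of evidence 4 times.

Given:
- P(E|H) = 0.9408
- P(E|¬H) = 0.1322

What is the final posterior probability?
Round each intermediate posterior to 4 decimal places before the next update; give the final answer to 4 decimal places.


Sequential Bayesian updating:

Initial prior: P(H) = 0.5721

Update 1:
  P(E) = 0.9408 × 0.5721 + 0.1322 × 0.4279 = 0.53823168 + 0.05656838 = 0.59480006
  P(H|E) = 0.53823168 / 0.59480006 = 0.9049

Update 2:
  P(E) = 0.9408 × 0.9049 + 0.1322 × 0.0951 = 0.85132992 + 0.01257222 = 0.86390214
  P(H|E) = 0.85132992 / 0.86390214 = 0.9854

Update 3:
  P(E) = 0.9408 × 0.9854 + 0.1322 × 0.0146 = 0.92706432 + 0.00193012 = 0.92899444
  P(H|E) = 0.92706432 / 0.92899444 = 0.9979

Update 4:
  P(E) = 0.9408 × 0.9979 + 0.1322 × 0.0021 = 0.93882432 + 0.00027762 = 0.93910194
  P(H|E) = 0.93882432 / 0.93910194 = 0.9997

Final posterior: 0.9997


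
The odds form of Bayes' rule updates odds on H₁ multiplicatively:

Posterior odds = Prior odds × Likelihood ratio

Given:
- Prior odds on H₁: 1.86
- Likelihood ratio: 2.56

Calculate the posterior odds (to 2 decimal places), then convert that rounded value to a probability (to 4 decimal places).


Step 1: Calculate posterior odds
Posterior odds = Prior odds × LR
               = 1.86 × 2.56
               = 4.76

Step 2: Convert to probability
P(H₁|E) = Posterior odds / (1 + Posterior odds)
       = 4.76 / (1 + 4.76)
       = 4.76 / 5.76
       = 0.8264

The evidence increased P(H₁) from 0.6503 to 0.8264.


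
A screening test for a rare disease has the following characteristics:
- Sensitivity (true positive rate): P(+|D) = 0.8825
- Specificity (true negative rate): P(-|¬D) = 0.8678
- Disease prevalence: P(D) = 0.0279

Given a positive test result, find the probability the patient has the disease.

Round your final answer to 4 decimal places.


Let D = has disease, + = positive test

Given:
- P(D) = 0.0279 (prevalence)
- P(+|D) = 0.8825 (sensitivity)
- P(-|¬D) = 0.8678 (specificity)
- P(+|¬D) = 0.1322 (false positive rate = 1 - specificity)

Step 1: Find P(+)
P(+) = P(+|D)P(D) + P(+|¬D)P(¬D)
     = 0.8825 × 0.0279 + 0.1322 × 0.9721
     = 0.02462175 + 0.12851162
     = 0.15313337

Step 2: Apply Bayes' theorem for P(D|+)
P(D|+) = P(+|D)P(D) / P(+)
       = 0.02462175 / 0.15313337
       = 0.1608


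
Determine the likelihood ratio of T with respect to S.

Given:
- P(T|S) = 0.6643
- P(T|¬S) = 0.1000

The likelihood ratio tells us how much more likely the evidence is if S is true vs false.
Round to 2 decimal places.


Likelihood Ratio (LR) = P(T|S) / P(T|¬S)

LR = 0.6643 / 0.1000
   = 6.64

The evidence is 6.64 times more likely if S is true than if S is false.
Since LR > 1, the evidence supports S over ¬S.


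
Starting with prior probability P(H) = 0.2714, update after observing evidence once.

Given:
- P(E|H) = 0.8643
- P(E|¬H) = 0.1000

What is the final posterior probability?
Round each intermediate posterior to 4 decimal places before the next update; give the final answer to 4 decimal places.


Sequential Bayesian updating:

Initial prior: P(H) = 0.2714

Update 1:
  P(E) = 0.8643 × 0.2714 + 0.1000 × 0.7286 = 0.23457102 + 0.07286000 = 0.30743102
  P(H|E) = 0.23457102 / 0.30743102 = 0.7630

Final posterior: 0.7630


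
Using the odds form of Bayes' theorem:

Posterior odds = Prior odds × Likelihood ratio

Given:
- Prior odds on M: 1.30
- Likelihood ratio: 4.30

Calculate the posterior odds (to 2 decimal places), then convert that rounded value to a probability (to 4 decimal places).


Step 1: Calculate posterior odds
Posterior odds = Prior odds × LR
               = 1.30 × 4.30
               = 5.59

Step 2: Convert to probability
P(M|E) = Posterior odds / (1 + Posterior odds)
       = 5.59 / (1 + 5.59)
       = 5.59 / 6.59
       = 0.8483

The evidence increased P(M) from 0.5652 to 0.8483.


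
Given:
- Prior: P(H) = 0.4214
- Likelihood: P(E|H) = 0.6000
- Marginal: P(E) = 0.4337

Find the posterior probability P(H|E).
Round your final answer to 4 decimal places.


Using Bayes' theorem:

P(H|E) = P(E|H) × P(H) / P(E)
       = 0.6000 × 0.4214 / 0.4337
       = 0.25284000 / 0.4337
       = 0.5830

The evidence strengthens our belief in H.
Prior: 0.4214 → Posterior: 0.5830


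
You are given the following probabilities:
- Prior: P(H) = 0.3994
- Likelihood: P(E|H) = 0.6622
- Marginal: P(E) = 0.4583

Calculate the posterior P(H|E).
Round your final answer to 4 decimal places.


Using Bayes' theorem:

P(H|E) = P(E|H) × P(H) / P(E)
       = 0.6622 × 0.3994 / 0.4583
       = 0.26448268 / 0.4583
       = 0.5771

The evidence strengthens our belief in H.
Prior: 0.3994 → Posterior: 0.5771


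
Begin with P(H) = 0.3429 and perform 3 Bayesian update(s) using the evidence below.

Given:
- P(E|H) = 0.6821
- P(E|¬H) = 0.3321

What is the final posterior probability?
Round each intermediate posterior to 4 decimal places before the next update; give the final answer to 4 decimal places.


Sequential Bayesian updating:

Initial prior: P(H) = 0.3429

Update 1:
  P(E) = 0.6821 × 0.3429 + 0.3321 × 0.6571 = 0.23389209 + 0.21822291 = 0.45211500
  P(H|E) = 0.23389209 / 0.45211500 = 0.5173

Update 2:
  P(E) = 0.6821 × 0.5173 + 0.3321 × 0.4827 = 0.35285033 + 0.16030467 = 0.51315500
  P(H|E) = 0.35285033 / 0.51315500 = 0.6876

Update 3:
  P(E) = 0.6821 × 0.6876 + 0.3321 × 0.3124 = 0.46901196 + 0.10374804 = 0.57276000
  P(H|E) = 0.46901196 / 0.57276000 = 0.8189

Final posterior: 0.8189


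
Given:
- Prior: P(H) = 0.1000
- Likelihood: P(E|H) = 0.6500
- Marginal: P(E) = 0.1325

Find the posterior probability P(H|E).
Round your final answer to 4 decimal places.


Using Bayes' theorem:

P(H|E) = P(E|H) × P(H) / P(E)
       = 0.6500 × 0.1000 / 0.1325
       = 0.06500000 / 0.1325
       = 0.4906

The evidence strengthens our belief in H.
Prior: 0.1000 → Posterior: 0.4906


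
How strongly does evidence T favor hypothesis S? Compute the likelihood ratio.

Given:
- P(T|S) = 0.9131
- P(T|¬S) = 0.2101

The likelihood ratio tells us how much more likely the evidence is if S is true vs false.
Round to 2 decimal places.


Likelihood Ratio (LR) = P(T|S) / P(T|¬S)

LR = 0.9131 / 0.2101
   = 4.35

The evidence is 4.35 times more likely if S is true than if S is false.
Because LR exceeds 1, T is evidence for S.


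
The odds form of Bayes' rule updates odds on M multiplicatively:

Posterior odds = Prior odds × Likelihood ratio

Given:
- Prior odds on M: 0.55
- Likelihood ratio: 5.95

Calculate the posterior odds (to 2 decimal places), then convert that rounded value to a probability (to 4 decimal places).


Step 1: Calculate posterior odds
Posterior odds = Prior odds × LR
               = 0.55 × 5.95
               = 3.27

Step 2: Convert to probability
P(M|E) = Posterior odds / (1 + Posterior odds)
       = 3.27 / (1 + 3.27)
       = 3.27 / 4.27
       = 0.7658

The evidence increased P(M) from 0.3548 to 0.7658.


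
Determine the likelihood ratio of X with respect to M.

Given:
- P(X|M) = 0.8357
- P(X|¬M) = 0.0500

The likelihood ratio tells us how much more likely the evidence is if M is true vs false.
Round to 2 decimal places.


Likelihood Ratio (LR) = P(X|M) / P(X|¬M)

LR = 0.8357 / 0.0500
   = 16.71

The evidence is 16.71 times more likely if M is true than if M is false.
LR > 1, so observing X raises the odds in favor of M.


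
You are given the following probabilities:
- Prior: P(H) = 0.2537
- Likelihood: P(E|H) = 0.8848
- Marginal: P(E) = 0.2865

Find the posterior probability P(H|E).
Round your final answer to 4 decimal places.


Using Bayes' theorem:

P(H|E) = P(E|H) × P(H) / P(E)
       = 0.8848 × 0.2537 / 0.2865
       = 0.22447376 / 0.2865
       = 0.7835

The evidence strengthens our belief in H.
Prior: 0.2537 → Posterior: 0.7835


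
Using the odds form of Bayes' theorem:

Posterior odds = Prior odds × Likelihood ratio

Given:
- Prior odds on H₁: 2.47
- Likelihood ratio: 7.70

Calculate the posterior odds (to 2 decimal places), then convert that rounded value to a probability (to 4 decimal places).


Step 1: Calculate posterior odds
Posterior odds = Prior odds × LR
               = 2.47 × 7.70
               = 19.02

Step 2: Convert to probability
P(H₁|E) = Posterior odds / (1 + Posterior odds)
       = 19.02 / (1 + 19.02)
       = 19.02 / 20.02
       = 0.9500

The evidence increased P(H₁) from 0.7118 to 0.9500.


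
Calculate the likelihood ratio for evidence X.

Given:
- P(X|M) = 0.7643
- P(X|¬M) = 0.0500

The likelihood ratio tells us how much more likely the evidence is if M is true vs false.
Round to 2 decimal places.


Likelihood Ratio (LR) = P(X|M) / P(X|¬M)

LR = 0.7643 / 0.0500
   = 15.29

The evidence is 15.29 times more likely if M is true than if M is false.
LR > 1, so observing X raises the odds in favor of M.


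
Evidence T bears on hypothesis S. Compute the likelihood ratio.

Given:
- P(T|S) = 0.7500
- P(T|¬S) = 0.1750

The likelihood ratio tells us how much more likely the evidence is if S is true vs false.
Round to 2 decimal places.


Likelihood Ratio (LR) = P(T|S) / P(T|¬S)

LR = 0.7500 / 0.1750
   = 4.29

The evidence is 4.29 times more likely if S is true than if S is false.
Because LR exceeds 1, T is evidence for S.


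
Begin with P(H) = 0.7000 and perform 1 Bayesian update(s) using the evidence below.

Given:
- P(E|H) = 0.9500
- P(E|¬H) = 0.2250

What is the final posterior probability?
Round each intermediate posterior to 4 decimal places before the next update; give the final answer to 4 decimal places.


Sequential Bayesian updating:

Initial prior: P(H) = 0.7000

Update 1:
  P(E) = 0.9500 × 0.7000 + 0.2250 × 0.3000 = 0.66500000 + 0.06750000 = 0.73250000
  P(H|E) = 0.66500000 / 0.73250000 = 0.9078

Final posterior: 0.9078


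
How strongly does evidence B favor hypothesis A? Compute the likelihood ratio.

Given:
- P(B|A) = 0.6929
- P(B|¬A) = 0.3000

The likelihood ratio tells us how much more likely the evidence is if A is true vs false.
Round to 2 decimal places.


Likelihood Ratio (LR) = P(B|A) / P(B|¬A)

LR = 0.6929 / 0.3000
   = 2.31

The evidence is 2.31 times more likely if A is true than if A is false.
Since LR > 1, the evidence supports A over ¬A.


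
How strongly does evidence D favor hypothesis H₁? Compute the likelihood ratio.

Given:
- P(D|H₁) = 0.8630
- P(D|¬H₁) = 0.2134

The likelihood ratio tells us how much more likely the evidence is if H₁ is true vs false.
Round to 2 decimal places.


Likelihood Ratio (LR) = P(D|H₁) / P(D|¬H₁)

LR = 0.8630 / 0.2134
   = 4.04

The evidence is 4.04 times more likely if H₁ is true than if H₁ is false.
LR > 1, so observing D raises the odds in favor of H₁.


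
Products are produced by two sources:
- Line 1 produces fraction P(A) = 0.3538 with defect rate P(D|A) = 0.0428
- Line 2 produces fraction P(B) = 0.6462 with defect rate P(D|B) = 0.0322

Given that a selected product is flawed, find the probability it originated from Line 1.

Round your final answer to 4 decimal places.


Let A = from Line 1, D = flawed

Given:
- P(A) = 0.3538, P(B) = 0.6462
- P(D|A) = 0.0428, P(D|B) = 0.0322

Step 1: Find P(D)
P(D) = P(D|A)P(A) + P(D|B)P(B)
     = 0.0428 × 0.3538 + 0.0322 × 0.6462
     = 0.01514264 + 0.02080764
     = 0.03595028

Step 2: Apply Bayes' theorem
P(A|D) = P(D|A)P(A) / P(D)
       = 0.01514264 / 0.03595028
       = 0.4212


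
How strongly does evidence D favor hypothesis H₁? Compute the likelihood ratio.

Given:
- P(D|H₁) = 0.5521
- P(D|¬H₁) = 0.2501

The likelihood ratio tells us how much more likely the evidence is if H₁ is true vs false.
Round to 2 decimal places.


Likelihood Ratio (LR) = P(D|H₁) / P(D|¬H₁)

LR = 0.5521 / 0.2501
   = 2.21

The evidence is 2.21 times more likely if H₁ is true than if H₁ is false.
LR > 1, so observing D raises the odds in favor of H₁.


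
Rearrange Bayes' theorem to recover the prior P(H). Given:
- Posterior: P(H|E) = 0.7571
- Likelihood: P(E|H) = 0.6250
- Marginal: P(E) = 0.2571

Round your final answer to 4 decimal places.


From Bayes' theorem: P(H|E) = P(E|H) × P(H) / P(E)

Rearranging for P(H):
P(H) = P(H|E) × P(E) / P(E|H)
     = 0.7571 × 0.2571 / 0.6250
     = 0.19465041 / 0.6250
     = 0.3114


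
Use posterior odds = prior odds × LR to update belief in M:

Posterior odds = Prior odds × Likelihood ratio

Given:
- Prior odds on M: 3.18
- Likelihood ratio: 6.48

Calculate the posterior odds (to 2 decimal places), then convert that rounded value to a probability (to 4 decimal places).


Step 1: Calculate posterior odds
Posterior odds = Prior odds × LR
               = 3.18 × 6.48
               = 20.61

Step 2: Convert to probability
P(M|E) = Posterior odds / (1 + Posterior odds)
       = 20.61 / (1 + 20.61)
       = 20.61 / 21.61
       = 0.9537

The evidence increased P(M) from 0.7608 to 0.9537.


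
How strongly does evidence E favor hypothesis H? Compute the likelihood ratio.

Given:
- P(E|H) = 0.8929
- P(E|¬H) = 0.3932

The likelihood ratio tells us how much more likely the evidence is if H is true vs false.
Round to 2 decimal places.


Likelihood Ratio (LR) = P(E|H) / P(E|¬H)

LR = 0.8929 / 0.3932
   = 2.27

The evidence is 2.27 times more likely if H is true than if H is false.
Because LR exceeds 1, E is evidence for H.


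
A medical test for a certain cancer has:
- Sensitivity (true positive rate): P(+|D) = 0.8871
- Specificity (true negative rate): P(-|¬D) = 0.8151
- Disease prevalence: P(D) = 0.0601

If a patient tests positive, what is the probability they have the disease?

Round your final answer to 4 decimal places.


Let D = has disease, + = positive test

Given:
- P(D) = 0.0601 (prevalence)
- P(+|D) = 0.8871 (sensitivity)
- P(-|¬D) = 0.8151 (specificity)
- P(+|¬D) = 0.1849 (false positive rate = 1 - specificity)

Step 1: Find P(+)
P(+) = P(+|D)P(D) + P(+|¬D)P(¬D)
     = 0.8871 × 0.0601 + 0.1849 × 0.9399
     = 0.05331471 + 0.17378751
     = 0.22710222

Step 2: Apply Bayes' theorem for P(D|+)
P(D|+) = P(+|D)P(D) / P(+)
       = 0.05331471 / 0.22710222
       = 0.2348


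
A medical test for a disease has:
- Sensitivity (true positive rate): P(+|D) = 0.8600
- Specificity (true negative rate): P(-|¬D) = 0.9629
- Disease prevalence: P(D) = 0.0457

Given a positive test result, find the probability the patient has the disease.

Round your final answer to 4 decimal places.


Let D = has disease, + = positive test

Given:
- P(D) = 0.0457 (prevalence)
- P(+|D) = 0.8600 (sensitivity)
- P(-|¬D) = 0.9629 (specificity)
- P(+|¬D) = 0.0371 (false positive rate = 1 - specificity)

Step 1: Find P(+)
P(+) = P(+|D)P(D) + P(+|¬D)P(¬D)
     = 0.8600 × 0.0457 + 0.0371 × 0.9543
     = 0.03930200 + 0.03540453
     = 0.07470653

Step 2: Apply Bayes' theorem for P(D|+)
P(D|+) = P(+|D)P(D) / P(+)
       = 0.03930200 / 0.07470653
       = 0.5261


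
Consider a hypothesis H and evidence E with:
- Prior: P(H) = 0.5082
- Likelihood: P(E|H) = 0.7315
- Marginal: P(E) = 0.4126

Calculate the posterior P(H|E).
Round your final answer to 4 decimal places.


Using Bayes' theorem:

P(H|E) = P(E|H) × P(H) / P(E)
       = 0.7315 × 0.5082 / 0.4126
       = 0.37174830 / 0.4126
       = 0.9010

The evidence strengthens our belief in H.
Prior: 0.5082 → Posterior: 0.9010


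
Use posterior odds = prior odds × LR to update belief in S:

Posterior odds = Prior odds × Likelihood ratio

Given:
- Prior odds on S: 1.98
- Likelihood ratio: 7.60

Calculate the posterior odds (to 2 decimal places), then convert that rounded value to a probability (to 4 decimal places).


Step 1: Calculate posterior odds
Posterior odds = Prior odds × LR
               = 1.98 × 7.60
               = 15.05

Step 2: Convert to probability
P(S|E) = Posterior odds / (1 + Posterior odds)
       = 15.05 / (1 + 15.05)
       = 15.05 / 16.05
       = 0.9377

The evidence increased P(S) from 0.6644 to 0.9377.
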